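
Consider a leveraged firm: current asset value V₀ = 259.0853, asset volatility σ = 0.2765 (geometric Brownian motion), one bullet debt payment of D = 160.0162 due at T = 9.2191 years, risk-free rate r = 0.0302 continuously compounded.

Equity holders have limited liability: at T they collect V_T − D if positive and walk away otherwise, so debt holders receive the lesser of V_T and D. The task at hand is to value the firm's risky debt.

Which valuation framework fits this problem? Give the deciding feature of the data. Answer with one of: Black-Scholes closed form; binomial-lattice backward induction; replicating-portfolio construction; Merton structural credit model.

framework: Merton structural credit model

Key observation: with the firm-asset dynamics (V₀ = 259.0853) and a single zero-coupon liability of face 160.0162 given, debt value, spread, and default probability all derive from the option view of the balance sheet.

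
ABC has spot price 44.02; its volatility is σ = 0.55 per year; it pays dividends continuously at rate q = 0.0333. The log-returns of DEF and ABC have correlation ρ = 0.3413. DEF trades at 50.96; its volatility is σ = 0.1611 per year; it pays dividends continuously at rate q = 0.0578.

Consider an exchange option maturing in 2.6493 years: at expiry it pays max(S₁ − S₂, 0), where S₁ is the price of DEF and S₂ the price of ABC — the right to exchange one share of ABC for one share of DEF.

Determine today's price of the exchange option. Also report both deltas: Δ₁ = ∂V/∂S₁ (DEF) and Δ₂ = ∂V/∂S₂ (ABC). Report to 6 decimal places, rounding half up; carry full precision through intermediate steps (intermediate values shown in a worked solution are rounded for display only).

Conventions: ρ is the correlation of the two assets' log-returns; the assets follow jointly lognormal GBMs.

exchange price = 15.486862
Δ1 = 0.598701
Δ2 = -0.341276

σ_eff = √(σ₁² + σ₂² − 2ρσ₁σ₂) = √(0.1611² + 0.55² − 2·0.3413·0.1611·0.55) = 0.517660
d₁ = (ln(S₁/S₂) + (q₂ − q₁ + σ_eff²/2)T) / (σ_eff√T) = (ln(50.96/44.02) + (0.0333 − 0.0578 + 0.133986)·2.6493) / 0.842577 = 0.518003
d₂ = d₁ − σ_eff√T = 0.518003 − 0.842577 = -0.324575
N(d₁) = 0.697772,  N(d₂) = 0.372752
V = S₁·e^{−q₁T}·N(d₁) − S₂·e^{−q₂T}·N(d₂) = 30.509813 − 15.022951 = 15.486862
Key observation: pricing in ABC-units makes this a unit-strike call on the ratio S₁/S₂ — the risk-free rate cancels and cannot affect the value.
Δ₁ = e^{−q₁T}·N(d₁) = 0.598701;  Δ₂ = −e^{−q₂T}·N(d₂) = -0.341276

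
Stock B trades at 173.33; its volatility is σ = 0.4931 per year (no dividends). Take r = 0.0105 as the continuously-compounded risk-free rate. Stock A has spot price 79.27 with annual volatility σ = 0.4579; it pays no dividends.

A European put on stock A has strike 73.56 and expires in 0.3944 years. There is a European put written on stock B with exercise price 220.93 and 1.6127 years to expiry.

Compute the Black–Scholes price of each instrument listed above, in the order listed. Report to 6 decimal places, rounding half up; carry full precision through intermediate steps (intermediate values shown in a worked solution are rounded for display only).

price(stock A put K=73.56) = 6.035726
price(stock B put K=220.93) = 72.912327

[stock A put K=73.56]
σ√T = 0.4579·√0.3944 = 0.287567
d₁ = (ln(S/K) + (r+σ²/2)T) / (σ√T) = (ln(79.27/73.56) + (0.0105+0.4579²/2)·0.3944) / 0.287567 = (0.074758 + 0.045489) / 0.287567 = 0.418153
d₂ = d₁ − σ√T = 0.418153 − 0.287567 = 0.130586
e^{−rT} = 0.995867
N(−d₁) = 0.337918,  N(−d₂) = 0.448052
price = K·e^{−rT}·N(−d₂) − S·N(−d₁) = 32.822464 − 26.786738 = 6.035726
[stock B put K=220.93]
σ√T = 0.4931·√1.6127 = 0.626198
d₁ = (ln(S/K) + (r+σ²/2)T) / (σ√T) = (ln(173.33/220.93) + (0.0105+0.4931²/2)·1.6127) / 0.626198 = (-0.242649 + 0.212995) / 0.626198 = -0.047354
d₂ = d₁ − σ√T = -0.047354 − 0.626198 = -0.673552
e^{−rT} = 0.983209
N(−d₁) = 0.518885,  N(−d₂) = 0.749702
price = K·e^{−rT}·N(−d₂) − S·N(−d₁) = 162.850592 − 89.938265 = 72.912327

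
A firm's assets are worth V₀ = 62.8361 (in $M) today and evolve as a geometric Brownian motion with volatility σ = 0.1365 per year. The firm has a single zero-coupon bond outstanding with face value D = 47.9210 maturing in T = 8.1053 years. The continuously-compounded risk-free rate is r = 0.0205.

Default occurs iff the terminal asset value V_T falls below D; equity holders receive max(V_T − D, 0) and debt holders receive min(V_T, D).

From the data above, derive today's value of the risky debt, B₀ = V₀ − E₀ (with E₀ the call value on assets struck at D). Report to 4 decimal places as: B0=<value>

B0=39.3190

Work the structural quantities from V₀ = 62.8361 against face 47.9210:
d₁ = [ln(V₀/D) + (r + σ²/2)T] / (σ√T)
   = [ln(62.8361/47.9210) + (0.0205 + 0.5·0.1365²)·8.1053] / (0.1365·√8.1053)
   = [0.270976 + 0.241669] / 0.388613 = 1.319165
d₂ = d₁ − σ√T = 1.319165 − 0.388613 = 0.930552
N(d₁) = 0.906443,  N(d₂) = 0.823957,  e^(−rT) = 0.846912
E₀ = V₀·N(d₁) − D·e^(−rT)·N(d₂)
   = 62.8361·0.906443 − 47.9210·0.846912·0.823957 = 23.517148
B₀ = V₀ − E₀ = 62.8361 − 23.517148 = 39.318952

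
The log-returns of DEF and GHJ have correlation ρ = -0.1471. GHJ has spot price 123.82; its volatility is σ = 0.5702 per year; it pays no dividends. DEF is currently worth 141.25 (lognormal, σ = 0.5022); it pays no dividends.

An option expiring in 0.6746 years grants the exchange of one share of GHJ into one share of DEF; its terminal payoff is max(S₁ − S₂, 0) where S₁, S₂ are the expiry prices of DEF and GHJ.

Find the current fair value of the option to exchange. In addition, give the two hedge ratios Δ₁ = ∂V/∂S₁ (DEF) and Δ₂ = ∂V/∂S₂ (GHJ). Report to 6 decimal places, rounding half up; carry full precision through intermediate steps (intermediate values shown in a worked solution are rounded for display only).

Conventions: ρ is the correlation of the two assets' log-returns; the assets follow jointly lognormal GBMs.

exchange price = 44.037644
Δ1 = 0.702350
Δ2 = -0.445560

σ_eff = √(σ₁² + σ₂² − 2ρσ₁σ₂) = √(0.5022² + 0.5702² − 2·-0.1471·0.5022·0.5702) = 0.813375
d₁ = (ln(S₁/S₂) + (q₂ − q₁ + σ_eff²/2)T) / (σ_eff√T) = (ln(141.25/123.82) + (0.0 − 0.0 + 0.330789)·0.6746) / 0.668057 = 0.531171
d₂ = d₁ − σ_eff√T = 0.531171 − 0.668057 = -0.136886
N(d₁) = 0.702350,  N(d₂) = 0.445560
V = S₁·e^{−q₁T}·N(d₁) − S₂·e^{−q₂T}·N(d₂) = 99.206925 − 55.169281 = 44.037644
Key observation: pricing in GHJ-units makes this a unit-strike call on the ratio S₁/S₂ — the risk-free rate cancels and cannot affect the value.
Δ₁ = e^{−q₁T}·N(d₁) = 0.702350;  Δ₂ = −e^{−q₂T}·N(d₂) = -0.445560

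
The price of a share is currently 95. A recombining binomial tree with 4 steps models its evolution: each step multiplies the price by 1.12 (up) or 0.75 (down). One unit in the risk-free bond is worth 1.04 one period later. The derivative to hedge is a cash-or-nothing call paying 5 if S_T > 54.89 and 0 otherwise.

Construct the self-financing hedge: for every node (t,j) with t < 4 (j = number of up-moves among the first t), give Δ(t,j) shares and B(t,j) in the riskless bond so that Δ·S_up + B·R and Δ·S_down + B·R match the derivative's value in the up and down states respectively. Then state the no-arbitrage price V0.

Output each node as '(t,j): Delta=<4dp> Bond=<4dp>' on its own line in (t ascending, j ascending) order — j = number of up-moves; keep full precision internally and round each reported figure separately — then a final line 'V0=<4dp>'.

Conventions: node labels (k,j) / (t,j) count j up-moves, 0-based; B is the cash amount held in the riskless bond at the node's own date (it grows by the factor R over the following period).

(0,0): Delta=0.0139 Bond=2.8087
(1,0): Delta=0.0594 Bond=-0.3232
(1,1): Delta=0.0055 Bond=3.8160
(2,0): Delta=0.1906 Bond=-7.3444
(2,1): Delta=0.0352 Bond=1.5972
(2,2): Delta=0.0000 Bond=4.6228
(3,0): Delta=0.0000 Bond=0.0000
(3,1): Delta=0.2258 Bond=-9.7453
(3,2): Delta=0.0000 Bond=4.8077
(3,3): Delta=0.0000 Bond=4.8077
V0=4.1292

The replicating-portfolio and risk-neutral prices coincide; use p* = (1.04−0.75)/(1.12−0.75) = 0.7838 for the latter.
Terminal payoffs: V(4,0)=0.0000, V(4,1)=0.0000, V(4,2)=5.0000, V(4,3)=5.0000, V(4,4)=5.0000
  t=3,j=0: stock 40.0781 → up 44.8875 (V=0.0000), down 30.0586 (V=0.0000). Price 0.0000; hedge Δ=0.0000, bond B=0.0000.
  t=3,j=1: stock 59.8500 → up 67.0320 (V=5.0000), down 44.8875 (V=0.0000). Price 3.7682; hedge Δ=0.2258, bond B=-9.7453.
  t=3,j=2: stock 89.3760 → up 100.1011 (V=5.0000), down 67.0320 (V=5.0000). Price 4.8077; hedge Δ=0.0000, bond B=4.8077.
  t=3,j=3: stock 133.4682 → up 149.4843 (V=5.0000), down 100.1011 (V=5.0000). Price 4.8077; hedge Δ=0.0000, bond B=4.8077.
  t=2,j=0: stock 53.4375 → up 59.8500 (V=3.7682), down 40.0781 (V=0.0000). Price 2.8399; hedge Δ=0.1906, bond B=-7.3444.
  t=2,j=1: stock 79.8000 → up 89.3760 (V=4.8077), down 59.8500 (V=3.7682). Price 4.4067; hedge Δ=0.0352, bond B=1.5972.
  t=2,j=2: stock 119.1680 → up 133.4682 (V=4.8077), down 89.3760 (V=4.8077). Price 4.6228; hedge Δ=0.0000, bond B=4.6228.
  t=1,j=0: stock 71.2500 → up 79.8000 (V=4.4067), down 53.4375 (V=2.8399). Price 3.9114; hedge Δ=0.0594, bond B=-0.3232.
  t=1,j=1: stock 106.4000 → up 119.1680 (V=4.6228), down 79.8000 (V=4.4067). Price 4.4001; hedge Δ=0.0055, bond B=3.8160.
  t=0,j=0: stock 95.0000 → up 106.4000 (V=4.4001), down 71.2500 (V=3.9114). Price 4.1292; hedge Δ=0.0139, bond B=2.8087.
Verification: the root portfolio costs Δ(0,0)·S0 + B(0,0) = 4.1292, matching V0.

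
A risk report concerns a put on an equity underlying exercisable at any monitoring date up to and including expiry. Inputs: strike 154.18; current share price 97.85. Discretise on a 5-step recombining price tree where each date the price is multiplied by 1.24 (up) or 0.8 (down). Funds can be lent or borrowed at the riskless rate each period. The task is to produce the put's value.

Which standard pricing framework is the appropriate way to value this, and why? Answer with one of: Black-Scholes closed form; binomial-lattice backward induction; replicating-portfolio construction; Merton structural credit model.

Key observation: the defining feature is the embedded early-exercise option across 5 discrete dates on the spot-97.85 tree; pricing the strike-154.18 put means working backward with an exercise test at every node.

framework: binomial-lattice backward induction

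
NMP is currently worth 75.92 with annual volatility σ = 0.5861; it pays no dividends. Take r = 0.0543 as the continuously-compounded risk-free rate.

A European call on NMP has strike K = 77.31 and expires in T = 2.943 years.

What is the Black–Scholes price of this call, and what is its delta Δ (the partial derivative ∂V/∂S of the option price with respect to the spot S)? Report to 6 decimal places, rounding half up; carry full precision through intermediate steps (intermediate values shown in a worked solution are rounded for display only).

price = 32.549827
Δ = 0.740090

σ√T = 0.5861·√2.943 = 1.005465
d₁ = (ln(S/K) + (r+σ²/2)T) / (σ√T) = (ln(75.92/77.31) + (0.0543+0.5861²/2)·2.943) / 1.005465 = (-0.018143 + 0.665285) / 1.005465 = 0.643624
d₂ = d₁ − σ√T = 0.643624 − 1.005465 = -0.361841
e^{−rT} = 0.852310
N(d₁) = 0.740090,  N(d₂) = 0.358736
Call price V = S·N(d₁) − K·e^{−rT}·N(d₂) = 56.187664 − 23.637838 = 32.549827
Δ = N(d₁) = 0.740090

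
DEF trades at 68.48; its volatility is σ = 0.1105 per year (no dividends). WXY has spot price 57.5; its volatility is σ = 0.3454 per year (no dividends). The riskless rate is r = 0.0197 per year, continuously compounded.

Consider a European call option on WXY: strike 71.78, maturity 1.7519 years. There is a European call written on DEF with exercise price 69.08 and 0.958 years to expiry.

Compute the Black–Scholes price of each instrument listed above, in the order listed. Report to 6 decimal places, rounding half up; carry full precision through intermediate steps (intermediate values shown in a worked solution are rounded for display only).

price(WXY call K=71.78) = 6.474257
price(DEF call K=69.08) = 3.297049

[WXY call K=71.78]
σ√T = 0.3454·√1.7519 = 0.457169
d₁ = (ln(S/K) + (r+σ²/2)T) / (σ√T) = (ln(57.5/71.78) + (0.0197+0.3454²/2)·1.7519) / 0.457169 = (-0.221821 + 0.139014) / 0.457169 = -0.181129
d₂ = d₁ − σ√T = -0.181129 − 0.457169 = -0.638298
e^{−rT} = 0.966076
N(d₁) = 0.428133,  N(d₂) = 0.261640
price = S·N(d₁) − K·e^{−rT}·N(d₂) = 24.617654 − 18.143397 = 6.474257
[DEF call K=69.08]
σ√T = 0.1105·√0.958 = 0.108155
d₁ = (ln(S/K) + (r+σ²/2)T) / (σ√T) = (ln(68.48/69.08) + (0.0197+0.1105²/2)·0.958) / 0.108155 = (-0.008724 + 0.024721) / 0.108155 = 0.147916
d₂ = d₁ − σ√T = 0.147916 − 0.108155 = 0.039761
e^{−rT} = 0.981304
N(d₁) = 0.558795,  N(d₂) = 0.515858
price = S·N(d₁) − K·e^{−rT}·N(d₂) = 38.266312 − 34.969263 = 3.297049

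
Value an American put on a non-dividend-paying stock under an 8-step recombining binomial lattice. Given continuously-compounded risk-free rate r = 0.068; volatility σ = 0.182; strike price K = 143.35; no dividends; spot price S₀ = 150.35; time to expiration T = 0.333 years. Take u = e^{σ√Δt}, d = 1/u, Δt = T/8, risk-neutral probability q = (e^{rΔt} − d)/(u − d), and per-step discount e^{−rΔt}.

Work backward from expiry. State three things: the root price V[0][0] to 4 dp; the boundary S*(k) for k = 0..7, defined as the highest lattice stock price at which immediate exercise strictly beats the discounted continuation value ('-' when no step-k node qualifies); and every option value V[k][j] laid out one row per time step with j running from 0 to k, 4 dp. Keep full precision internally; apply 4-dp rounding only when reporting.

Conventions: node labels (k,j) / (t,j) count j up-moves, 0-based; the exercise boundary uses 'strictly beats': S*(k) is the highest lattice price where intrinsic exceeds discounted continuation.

params: Δt=0.04163 u=1.03783 d=0.96355 q=0.52888 e^(-rΔt)=0.99717
t_8 payoffs: 31.6396 23.0277 13.7519 3.7611 0.0000 0.0000 0.0000 0.0000 0.0000
t_7: node(7,0) S=115.9364 payoff=27.4136 vs cont=27.0084 → 27.4136 [stop]  node(7,1) S=124.8741 payoff=18.4759 vs cont=18.0707 → 18.4759 [stop]  node(7,2) S=134.5008 payoff=8.8492 vs cont=8.4441 → 8.8492 [stop]  node(7,3) S=144.8696 payoff=0.0000 vs cont=1.7669 → 1.7669 [wait]  node(7,4) S=156.0377 payoff=0.0000 vs cont=0.0000 → 0.0000 [wait]  node(7,5) S=168.0669 payoff=0.0000 vs cont=0.0000 → 0.0000 [wait]  node(7,6) S=181.0233 payoff=0.0000 vs cont=0.0000 → 0.0000 [wait]  node(7,7) S=194.9786 payoff=0.0000 vs cont=0.0000 → 0.0000 [wait]  ⇒ S*(7)=134.5008
t_6: node(6,0) S=120.3223 payoff=23.0277 vs cont=22.6225 → 23.0277 [stop]  node(6,1) S=129.5981 payoff=13.7519 vs cont=13.3468 → 13.7519 [stop]  node(6,2) S=139.5889 payoff=3.7611 vs cont=5.0891 → 5.0891 [wait]  node(6,3) S=150.3500 payoff=0.0000 vs cont=0.8301 → 0.8301 [wait]  node(6,4) S=161.9407 payoff=0.0000 vs cont=0.0000 → 0.0000 [wait]  node(6,5) S=174.4248 payoff=0.0000 vs cont=0.0000 → 0.0000 [wait]  node(6,6) S=187.8715 payoff=0.0000 vs cont=0.0000 → 0.0000 [wait]  ⇒ S*(6)=129.5981
t_5: node(5,0) S=124.8741 payoff=18.4759 vs cont=18.0707 → 18.4759 [stop]  node(5,1) S=134.5008 payoff=8.8492 vs cont=9.1445 → 9.1445 [wait]  node(5,2) S=144.8696 payoff=0.0000 vs cont=2.8286 → 2.8286 [wait]  node(5,3) S=156.0377 payoff=0.0000 vs cont=0.3900 → 0.3900 [wait]  node(5,4) S=168.0669 payoff=0.0000 vs cont=0.0000 → 0.0000 [wait]  node(5,5) S=181.0233 payoff=0.0000 vs cont=0.0000 → 0.0000 [wait]  ⇒ S*(5)=124.8741
t_4: node(4,0) S=129.5981 payoff=13.7519 vs cont=13.5024 → 13.7519 [stop]  node(4,1) S=139.5889 payoff=3.7611 vs cont=5.7877 → 5.7877 [wait]  node(4,2) S=150.3500 payoff=0.0000 vs cont=1.5345 → 1.5345 [wait]  node(4,3) S=161.9407 payoff=0.0000 vs cont=0.1832 → 0.1832 [wait]  node(4,4) S=174.4248 payoff=0.0000 vs cont=0.0000 → 0.0000 [wait]  ⇒ S*(4)=129.5981
t_3: node(3,0) S=134.5008 payoff=8.8492 vs cont=9.5129 → 9.5129 [wait]  node(3,1) S=144.8696 payoff=0.0000 vs cont=3.5283 → 3.5283 [wait]  node(3,2) S=156.0377 payoff=0.0000 vs cont=0.8175 → 0.8175 [wait]  node(3,3) S=168.0669 payoff=0.0000 vs cont=0.0861 → 0.0861 [wait]  ⇒ S*(3)=-
t_2: node(2,0) S=139.5889 payoff=3.7611 vs cont=6.3298 → 6.3298 [wait]  node(2,1) S=150.3500 payoff=0.0000 vs cont=2.0887 → 2.0887 [wait]  node(2,2) S=161.9407 payoff=0.0000 vs cont=0.4295 → 0.4295 [wait]  ⇒ S*(2)=-
t_1: node(1,0) S=144.8696 payoff=0.0000 vs cont=4.0752 → 4.0752 [wait]  node(1,1) S=156.0377 payoff=0.0000 vs cont=1.2077 → 1.2077 [wait]  ⇒ S*(1)=-
t_0: node(0,0) S=150.3500 payoff=0.0000 vs cont=2.5515 → 2.5515 [wait]  ⇒ S*(0)=-

price = 2.5515
boundary = - - - - 129.5981 124.8741 129.5981 134.5008
tree:
2.5515
4.0752 1.2077
6.3298 2.0887 0.4295
9.5129 3.5283 0.8175 0.0861
13.7519 5.7877 1.5345 0.1832 0.0000
18.4759 9.1445 2.8286 0.3900 0.0000 0.0000
23.0277 13.7519 5.0891 0.8301 0.0000 0.0000 0.0000
27.4136 18.4759 8.8492 1.7669 0.0000 0.0000 0.0000 0.0000
31.6396 23.0277 13.7519 3.7611 0.0000 0.0000 0.0000 0.0000 0.0000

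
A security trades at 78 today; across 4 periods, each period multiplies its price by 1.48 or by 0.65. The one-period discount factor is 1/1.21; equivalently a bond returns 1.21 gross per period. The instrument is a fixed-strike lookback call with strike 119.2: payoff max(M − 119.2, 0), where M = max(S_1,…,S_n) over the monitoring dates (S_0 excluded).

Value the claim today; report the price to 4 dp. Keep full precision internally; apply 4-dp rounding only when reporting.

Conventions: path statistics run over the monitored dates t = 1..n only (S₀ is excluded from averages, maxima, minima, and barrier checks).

With p* = (R−d)/(u−d) = 0.6747, sum probability × payoff across the paths and divide by R^4.
Enumerate all 2^4 = 16 price paths (U = up ×1.48, D = down ×0.65); each path with k up-moves has probability p*^k·(1−p*)^(4−k).
DDDD: M=50.7000, payoff=0.0000, prob=0.011198
UDDD: M=115.4400, payoff=0.0000, prob=0.023226
DUDD: M=75.0360, payoff=0.0000, prob=0.023226
UUDD: M=170.8512, payoff=51.6512, prob=0.048172
DDUD: M=50.7000, payoff=0.0000, prob=0.023226
UDUD: M=115.4400, payoff=0.0000, prob=0.048172
DUUD: M=111.0533, payoff=0.0000, prob=0.048172
UUUD: M=252.8598, payoff=133.6598, prob=0.099911
DDDU: M=50.7000, payoff=0.0000, prob=0.023226
UDDU: M=115.4400, payoff=0.0000, prob=0.048172
DUDU: M=75.0360, payoff=0.0000, prob=0.048172
UUDU: M=170.8512, payoff=51.6512, prob=0.099911
DDUU: M=72.1846, payoff=0.0000, prob=0.048172
UDUU: M=164.3589, payoff=45.1589, prob=0.099911
DUUU: M=164.3589, payoff=45.1589, prob=0.099911
UUUU: M=374.2325, payoff=255.0325, prob=0.207224
Price = Σ prob·payoff / R^4 = 82.875407 / 2.143589 = 38.6620

price = 38.6620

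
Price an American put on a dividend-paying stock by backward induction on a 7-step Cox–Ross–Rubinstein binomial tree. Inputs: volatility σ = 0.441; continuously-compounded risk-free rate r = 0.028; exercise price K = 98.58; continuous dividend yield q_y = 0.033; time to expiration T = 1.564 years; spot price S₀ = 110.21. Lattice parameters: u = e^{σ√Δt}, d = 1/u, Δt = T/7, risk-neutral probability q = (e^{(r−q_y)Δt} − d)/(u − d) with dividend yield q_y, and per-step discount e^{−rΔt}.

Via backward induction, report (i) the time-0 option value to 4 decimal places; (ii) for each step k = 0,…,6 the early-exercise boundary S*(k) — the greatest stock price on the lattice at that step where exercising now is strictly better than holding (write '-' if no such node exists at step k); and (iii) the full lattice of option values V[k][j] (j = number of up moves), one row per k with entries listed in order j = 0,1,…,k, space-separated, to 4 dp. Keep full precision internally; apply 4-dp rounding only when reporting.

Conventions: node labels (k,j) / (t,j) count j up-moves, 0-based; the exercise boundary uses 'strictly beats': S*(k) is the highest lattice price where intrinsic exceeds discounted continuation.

Δt=0.22343, u=1.23177, d=0.81184, q=0.44542, disc=e^(-rΔt)=0.99376
k=7 terminal: V=max(K-S,0) → 72.9640 59.7139 39.6100 9.1072 0.0000 0.0000 0.0000 0.0000
k=6: j=0 S=31.5530 intr=67.0270 cont=66.6439 V=67.0270[EX]; j=1 S=47.8742 intr=50.7058 cont=50.4427 V=50.7058[EX]; j=2 S=72.6375 intr=25.9425 cont=25.8613 V=25.9425[EX]; j=3 S=110.2100 intr=0.0000 cont=5.0192 V=5.0192[hold]; j=4 S=167.2172 intr=0.0000 cont=0.0000 V=0.0000[hold]; j=5 S=253.7119 intr=0.0000 cont=0.0000 V=0.0000[hold]; j=6 S=384.9468 intr=0.0000 cont=0.0000 V=0.0000[hold]  S*(6)=72.6375
k=5: j=0 S=38.8661 intr=59.7139 cont=59.3846 V=59.7139[EX]; j=1 S=58.9700 intr=39.6100 cont=39.4284 V=39.6100[EX]; j=2 S=89.4728 intr=9.1072 cont=16.5192 V=16.5192[hold]; j=3 S=135.7535 intr=0.0000 cont=2.7662 V=2.7662[hold]; j=4 S=205.9733 intr=0.0000 cont=0.0000 V=0.0000[hold]; j=5 S=312.5149 intr=0.0000 cont=0.0000 V=0.0000[hold]  S*(5)=58.9700
k=4: j=0 S=47.8742 intr=50.7058 cont=50.4427 V=50.7058[EX]; j=1 S=72.6375 intr=25.9425 cont=29.1421 V=29.1421[hold]; j=2 S=110.2100 intr=0.0000 cont=10.3286 V=10.3286[hold]; j=3 S=167.2172 intr=0.0000 cont=1.5245 V=1.5245[hold]; j=4 S=253.7119 intr=0.0000 cont=0.0000 V=0.0000[hold]  S*(4)=47.8742
k=3: j=0 S=58.9700 intr=39.6100 cont=40.8447 V=40.8447[hold]; j=1 S=89.4728 intr=9.1072 cont=20.6328 V=20.6328[hold]; j=2 S=135.7535 intr=0.0000 cont=6.3672 V=6.3672[hold]; j=3 S=205.9733 intr=0.0000 cont=0.8402 V=0.8402[hold]  S*(3)=-
k=2: j=0 S=72.6375 intr=25.9425 cont=31.6434 V=31.6434[hold]; j=1 S=110.2100 intr=0.0000 cont=14.1896 V=14.1896[hold]; j=2 S=167.2172 intr=0.0000 cont=3.8810 V=3.8810[hold]  S*(2)=-
k=1: j=0 S=89.4728 intr=9.1072 cont=23.7204 V=23.7204[hold]; j=1 S=135.7535 intr=0.0000 cont=9.5381 V=9.5381[hold]  S*(1)=-
k=0: j=0 S=110.2100 intr=0.0000 cont=17.2948 V=17.2948[hold]  S*(0)=-

price = 17.2948
boundary = - - - - 47.8742 58.9700 72.6375
tree:
17.2948
23.7204 9.5381
31.6434 14.1896 3.8810
40.8447 20.6328 6.3672 0.8402
50.7058 29.1421 10.3286 1.5245 0.0000
59.7139 39.6100 16.5192 2.7662 0.0000 0.0000
67.0270 50.7058 25.9425 5.0192 0.0000 0.0000 0.0000
72.9640 59.7139 39.6100 9.1072 0.0000 0.0000 0.0000 0.0000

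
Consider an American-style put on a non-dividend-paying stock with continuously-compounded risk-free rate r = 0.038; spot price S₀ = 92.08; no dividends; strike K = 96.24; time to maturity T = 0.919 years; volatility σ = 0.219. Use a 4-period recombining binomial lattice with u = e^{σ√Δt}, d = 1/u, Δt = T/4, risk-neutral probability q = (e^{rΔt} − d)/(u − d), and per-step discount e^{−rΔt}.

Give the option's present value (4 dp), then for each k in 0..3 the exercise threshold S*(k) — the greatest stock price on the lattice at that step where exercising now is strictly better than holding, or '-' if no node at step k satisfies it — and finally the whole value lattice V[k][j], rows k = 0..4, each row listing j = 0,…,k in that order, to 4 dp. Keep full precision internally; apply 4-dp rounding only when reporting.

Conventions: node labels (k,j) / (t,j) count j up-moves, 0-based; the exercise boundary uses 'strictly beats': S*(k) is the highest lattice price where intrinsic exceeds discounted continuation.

params: Δt=0.22975 u=1.11068 d=0.90035 q=0.51547 e^(-rΔt)=0.99131
t_4 payoffs: 35.7323 21.5972 4.1600 0.0000 0.0000
t_3: node(3,0) S=67.2047 payoff=29.0353 vs cont=28.1988 → 29.0353 [stop]  node(3,1) S=82.9042 payoff=13.3358 vs cont=12.4992 → 13.3358 [stop]  node(3,2) S=102.2713 payoff=0.0000 vs cont=1.9981 → 1.9981 [wait]  node(3,3) S=126.1627 payoff=0.0000 vs cont=0.0000 → 0.0000 [wait]  ⇒ S*(3)=82.9042
t_2: node(2,0) S=74.6428 payoff=21.5972 vs cont=20.7606 → 21.5972 [stop]  node(2,1) S=92.0800 payoff=4.1600 vs cont=7.4264 → 7.4264 [wait]  node(2,2) S=113.5906 payoff=0.0000 vs cont=0.9597 → 0.9597 [wait]  ⇒ S*(2)=74.6428
t_1: node(1,0) S=82.9042 payoff=13.3358 vs cont=14.1683 → 14.1683 [wait]  node(1,1) S=102.2713 payoff=0.0000 vs cont=4.0574 → 4.0574 [wait]  ⇒ S*(1)=-
t_0: node(0,0) S=92.0800 payoff=4.1600 vs cont=8.8786 → 8.8786 [wait]  ⇒ S*(0)=-

price = 8.8786
boundary = - - 74.6428 82.9042
tree:
8.8786
14.1683 4.0574
21.5972 7.4264 0.9597
29.0353 13.3358 1.9981 0.0000
35.7323 21.5972 4.1600 0.0000 0.0000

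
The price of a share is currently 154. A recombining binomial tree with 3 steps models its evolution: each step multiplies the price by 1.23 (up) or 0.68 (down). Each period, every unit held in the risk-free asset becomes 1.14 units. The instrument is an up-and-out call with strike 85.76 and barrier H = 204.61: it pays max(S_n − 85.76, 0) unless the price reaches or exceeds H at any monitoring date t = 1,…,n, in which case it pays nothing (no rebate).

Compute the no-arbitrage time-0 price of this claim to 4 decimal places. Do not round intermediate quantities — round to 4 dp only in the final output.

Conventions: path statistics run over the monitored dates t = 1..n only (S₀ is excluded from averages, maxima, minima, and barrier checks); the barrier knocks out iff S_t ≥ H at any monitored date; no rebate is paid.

Risk-neutral up-probability p* = (R−d)/(u−d) = (1.14−0.68)/(1.23−0.68) = 0.8364; the claim prices as the p*-weighted sum of path payoffs discounted by R^3.
Enumerate all 2^3 = 8 price paths (U = up ×1.23, D = down ×0.68); each path with k up-moves has probability p*^k·(1−p*)^(3−k).
DDD: M=104.7200, payoff=0.0000, prob=0.004382
UDD: M=189.4200, payoff=1.8278, prob=0.022395
DUD: M=128.8056, payoff=1.8278, prob=0.022395
UUD: M=232.9866, payoff=0.0000, prob=0.114464
DDU: M=104.7200, payoff=1.8278, prob=0.022395
UDU: M=189.4200, payoff=72.6709, prob=0.114464
DUU: M=158.4309, payoff=72.6709, prob=0.114464
UUU: M=286.5735, payoff=0.0000, prob=0.585040
Price = Σ prob·payoff / R^3 = 16.759249 / 1.481544 = 11.3120

price = 11.3120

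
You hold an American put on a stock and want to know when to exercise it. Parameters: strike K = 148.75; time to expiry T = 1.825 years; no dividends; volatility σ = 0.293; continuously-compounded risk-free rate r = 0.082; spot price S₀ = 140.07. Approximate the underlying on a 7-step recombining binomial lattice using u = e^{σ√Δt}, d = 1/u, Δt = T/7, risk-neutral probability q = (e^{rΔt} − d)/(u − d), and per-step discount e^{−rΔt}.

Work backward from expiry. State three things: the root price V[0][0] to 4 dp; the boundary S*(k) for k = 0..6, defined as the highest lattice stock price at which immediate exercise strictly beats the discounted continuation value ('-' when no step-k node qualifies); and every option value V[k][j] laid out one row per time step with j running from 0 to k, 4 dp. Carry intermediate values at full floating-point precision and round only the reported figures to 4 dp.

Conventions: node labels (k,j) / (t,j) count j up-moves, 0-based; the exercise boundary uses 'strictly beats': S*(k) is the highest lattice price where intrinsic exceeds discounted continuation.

price = 18.9663
boundary = - - 103.8481 89.4181 103.8481 120.6068 103.8481
tree:
18.9663
29.6731 10.4126
44.9019 17.6159 4.5630
59.3319 28.7629 8.6246 1.2119
71.7568 44.9019 15.8765 2.6604 0.0000
82.4553 59.3319 28.1432 5.8401 0.0000 0.0000
91.6671 71.7568 44.9019 12.8203 0.0000 0.0000 0.0000
99.5990 82.4553 59.3319 28.1432 0.0000 0.0000 0.0000 0.0000

Δt=0.26071  u=1.16138  d=0.86105  q=0.53462  discount=0.97885
step 7 (expiry): payoffs max(K−S,0) = 99.5990 82.4553 59.3319 28.1432 0.0000 0.0000 0.0000 0.0000
step 6: (k=6,j=0): S=57.0829, K−S=91.6671, hold=88.5208 ⇒ V=91.6671 exercise | (k=6,j=1): S=76.9932, K−S=71.7568, hold=68.6105 ⇒ V=71.7568 exercise | (k=6,j=2): S=103.8481, K−S=44.9019, hold=41.7556 ⇒ V=44.9019 exercise | (k=6,j=3): S=140.0700, K−S=8.6800, hold=12.8203 ⇒ V=12.8203 continue | (k=6,j=4): S=188.9259, K−S=0.0000, hold=0.0000 ⇒ V=0.0000 continue | (k=6,j=5): S=254.8226, K−S=0.0000, hold=0.0000 ⇒ V=0.0000 continue | (k=6,j=6): S=343.7039, K−S=0.0000, hold=0.0000 ⇒ V=0.0000 continue  boundary S*=103.8481
step 5: (k=5,j=0): S=66.2947, K−S=82.4553, hold=79.3090 ⇒ V=82.4553 exercise | (k=5,j=1): S=89.4181, K−S=59.3319, hold=56.1856 ⇒ V=59.3319 exercise | (k=5,j=2): S=120.6068, K−S=28.1432, hold=27.1635 ⇒ V=28.1432 exercise | (k=5,j=3): S=162.6741, K−S=0.0000, hold=5.8401 ⇒ V=5.8401 continue | (k=5,j=4): S=219.4142, K−S=0.0000, hold=0.0000 ⇒ V=0.0000 continue | (k=5,j=5): S=295.9451, K−S=0.0000, hold=0.0000 ⇒ V=0.0000 continue  boundary S*=120.6068
step 4: (k=4,j=0): S=76.9932, K−S=71.7568, hold=68.6105 ⇒ V=71.7568 exercise | (k=4,j=1): S=103.8481, K−S=44.9019, hold=41.7556 ⇒ V=44.9019 exercise | (k=4,j=2): S=140.0700, K−S=8.6800, hold=15.8765 ⇒ V=15.8765 continue | (k=4,j=3): S=188.9259, K−S=0.0000, hold=2.6604 ⇒ V=2.6604 continue | (k=4,j=4): S=254.8226, K−S=0.0000, hold=0.0000 ⇒ V=0.0000 continue  boundary S*=103.8481
step 3: (k=3,j=0): S=89.4181, K−S=59.3319, hold=56.1856 ⇒ V=59.3319 exercise | (k=3,j=1): S=120.6068, K−S=28.1432, hold=28.7629 ⇒ V=28.7629 continue | (k=3,j=2): S=162.6741, K−S=0.0000, hold=8.6246 ⇒ V=8.6246 continue | (k=3,j=3): S=219.4142, K−S=0.0000, hold=1.2119 ⇒ V=1.2119 continue  boundary S*=89.4181
step 2: (k=2,j=0): S=103.8481, K−S=44.9019, hold=42.0798 ⇒ V=44.9019 exercise | (k=2,j=1): S=140.0700, K−S=8.6800, hold=17.6159 ⇒ V=17.6159 continue | (k=2,j=2): S=188.9259, K−S=0.0000, hold=4.5630 ⇒ V=4.5630 continue  boundary S*=103.8481
step 1: (k=1,j=0): S=120.6068, K−S=28.1432, hold=29.6731 ⇒ V=29.6731 continue | (k=1,j=1): S=162.6741, K−S=0.0000, hold=10.4126 ⇒ V=10.4126 continue  boundary S*=-
step 0: (k=0,j=0): S=140.0700, K−S=8.6800, hold=18.9663 ⇒ V=18.9663 continue  boundary S*=-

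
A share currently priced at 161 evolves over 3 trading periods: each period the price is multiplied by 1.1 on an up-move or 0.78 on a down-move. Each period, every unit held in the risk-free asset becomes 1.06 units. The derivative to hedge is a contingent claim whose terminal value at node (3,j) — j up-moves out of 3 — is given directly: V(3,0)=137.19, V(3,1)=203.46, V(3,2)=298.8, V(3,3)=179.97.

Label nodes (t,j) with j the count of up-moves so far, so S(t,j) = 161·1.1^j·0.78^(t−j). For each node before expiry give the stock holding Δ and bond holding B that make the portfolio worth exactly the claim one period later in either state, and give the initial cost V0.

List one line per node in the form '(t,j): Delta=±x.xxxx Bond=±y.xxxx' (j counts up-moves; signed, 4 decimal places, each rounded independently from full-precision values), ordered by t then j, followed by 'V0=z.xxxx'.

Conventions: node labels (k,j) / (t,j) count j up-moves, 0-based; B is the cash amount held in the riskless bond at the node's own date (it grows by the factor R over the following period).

Risk-neutral probability p* = (R−d)/(u−d) = (1.06−0.78)/(1.1−0.78) = 0.8750.
At maturity the claim pays: V(3,0)=137.1900, V(3,1)=203.4600, V(3,2)=298.8000, V(3,3)=179.9700
(2,0): S=97.9524. Δ = (V_up−V_dn)/(S_up−S_dn) = (203.4600−137.1900)/(107.7476−76.4029) = 2.1142. V = [p*·203.4600 + (1−p*)·137.1900]/1.06 = 184.1285. B = V − Δ·S = -22.9652.
(2,1): S=138.1380. Δ = (V_up−V_dn)/(S_up−S_dn) = (298.8000−203.4600)/(151.9518−107.7476) = 2.1568. V = [p*·298.8000 + (1−p*)·203.4600]/1.06 = 270.6439. B = V − Δ·S = -27.2936.
(2,2): S=194.8100. Δ = (V_up−V_dn)/(S_up−S_dn) = (179.9700−298.8000)/(214.2910−151.9518) = -1.9062. V = [p*·179.9700 + (1−p*)·298.8000]/1.06 = 183.7960. B = V − Δ·S = 555.1397.
(1,0): S=125.5800. Δ = (V_up−V_dn)/(S_up−S_dn) = (270.6439−184.1285)/(138.1380−97.9524) = 2.1529. V = [p*·270.6439 + (1−p*)·184.1285]/1.06 = 245.1221. B = V − Δ·S = -25.2383.
(1,1): S=177.1000. Δ = (V_up−V_dn)/(S_up−S_dn) = (183.7960−270.6439)/(194.8100−138.1380) = -1.5325. V = [p*·183.7960 + (1−p*)·270.6439]/1.06 = 183.6339. B = V − Δ·S = 455.0336.
(0,0): S=161.0000. Δ = (V_up−V_dn)/(S_up−S_dn) = (183.6339−245.1221)/(177.1000−125.5800) = -1.1935. V = [p*·183.6339 + (1−p*)·245.1221]/1.06 = 180.4905. B = V − Δ·S = 372.6411.
Sanity check at the root: Δ(0,0)·S0 + B(0,0) reproduces V0 = 180.4905.

(0,0): Delta=-1.1935 Bond=372.6411
(1,0): Delta=2.1529 Bond=-25.2383
(1,1): Delta=-1.5325 Bond=455.0336
(2,0): Delta=2.1142 Bond=-22.9652
(2,1): Delta=2.1568 Bond=-27.2936
(2,2): Delta=-1.9062 Bond=555.1397
V0=180.4905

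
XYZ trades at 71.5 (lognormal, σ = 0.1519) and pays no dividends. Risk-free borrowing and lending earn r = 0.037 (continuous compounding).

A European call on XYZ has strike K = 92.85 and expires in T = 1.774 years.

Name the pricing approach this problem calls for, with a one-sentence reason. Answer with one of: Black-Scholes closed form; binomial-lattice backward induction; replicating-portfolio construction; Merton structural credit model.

Key observation: the strike-92.85 call on XYZ is European-exercise on a continuously-modelled lognormal underlying, so its value is a single closed-form evaluation.

framework: Black-Scholes closed form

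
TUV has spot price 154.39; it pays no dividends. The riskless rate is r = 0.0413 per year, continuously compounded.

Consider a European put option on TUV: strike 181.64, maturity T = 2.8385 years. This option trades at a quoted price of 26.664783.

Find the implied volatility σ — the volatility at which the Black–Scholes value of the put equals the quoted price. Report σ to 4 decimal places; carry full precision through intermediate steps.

At σ = 0.2170 the Black–Scholes value reproduces the quote:
σ√T = 0.217·√2.8385 = 0.365598
d₁ = (ln(S/K) + (r+σ²/2)T) / (σ√T) = (ln(154.39/181.64) + (0.0413+0.217²/2)·2.8385) / 0.365598 = (-0.162545 + 0.184061) / 0.365598 = 0.058852
d₂ = d₁ − σ√T = 0.058852 − 0.365598 = -0.306746
e^{−rT} = 0.889381
N(−d₁) = 0.476535,  N(−d₂) = 0.620482
V = K·e^{−rT}·N(−d₂) − S·N(−d₁) = 100.237007 − 73.572224 = 26.664783 (the quoted price), and the Black–Scholes price is strictly increasing in σ, so σ is unique

sigma = 0.2170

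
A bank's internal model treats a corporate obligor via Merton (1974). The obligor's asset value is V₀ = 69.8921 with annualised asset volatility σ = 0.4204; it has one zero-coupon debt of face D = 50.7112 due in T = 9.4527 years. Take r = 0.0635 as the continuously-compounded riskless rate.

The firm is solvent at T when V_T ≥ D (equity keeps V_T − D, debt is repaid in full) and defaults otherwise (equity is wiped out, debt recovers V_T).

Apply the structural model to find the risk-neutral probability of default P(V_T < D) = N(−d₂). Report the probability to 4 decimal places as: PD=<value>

PD=0.4736

With assets at 69.8921 and a single debt payment of 50.7112 at 9.4527 years:
d₁ = [ln(V₀/D) + (r + σ²/2)T] / (σ√T)
   = [ln(69.8921/50.7112) + (0.0635 + 0.5·0.4204²)·9.4527] / (0.4204·√9.4527)
   = [0.320806 + 1.435563] / 1.292530 = 1.358861
d₂ = d₁ − σ√T = 1.358861 − 1.292530 = 0.066331
risk-neutral PD = N(−d₂) = N(-0.066331) = 0.473557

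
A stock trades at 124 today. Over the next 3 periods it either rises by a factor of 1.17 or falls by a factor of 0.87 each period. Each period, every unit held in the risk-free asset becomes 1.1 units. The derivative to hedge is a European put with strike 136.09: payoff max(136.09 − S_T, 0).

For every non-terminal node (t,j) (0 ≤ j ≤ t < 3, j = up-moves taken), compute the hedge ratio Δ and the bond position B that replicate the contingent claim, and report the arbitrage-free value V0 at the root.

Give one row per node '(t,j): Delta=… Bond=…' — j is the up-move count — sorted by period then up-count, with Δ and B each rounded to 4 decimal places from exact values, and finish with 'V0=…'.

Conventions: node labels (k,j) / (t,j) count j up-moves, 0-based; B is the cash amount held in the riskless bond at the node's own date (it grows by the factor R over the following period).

(0,0): Delta=-0.2429 Bond=33.1159
(1,0): Delta=-0.7505 Bond=91.1805
(1,1): Delta=-0.1281 Bond=19.7635
(2,0): Delta=-1.0000 Bond=123.7182
(2,1): Delta=-0.6940 Bond=93.1708
(2,2): Delta=0.0000 Bond=0.0000
V0=2.9919

Under the risk-neutral measure, an up-move has probability p* = (R−d)/(u−d) = 0.7667 and values discount at R = 1.1.
At maturity the claim pays: V(3,0)=54.4356, V(3,1)=26.2789, V(3,2)=0.0000, V(3,3)=0.0000
  t=2,j=0: stock 93.8556 → up 109.8111 (V=26.2789), down 81.6544 (V=54.4356). Price 29.8626; hedge Δ=-1.0000, bond B=123.7182.
  t=2,j=1: stock 126.2196 → up 147.6769 (V=0.0000), down 109.8111 (V=26.2789). Price 5.5743; hedge Δ=-0.6940, bond B=93.1708.
  t=2,j=2: stock 169.7436 → up 198.6000 (V=0.0000), down 147.6769 (V=0.0000). Price 0.0000; hedge Δ=0.0000, bond B=0.0000.
  t=1,j=0: stock 107.8800 → up 126.2196 (V=5.5743), down 93.8556 (V=29.8626). Price 10.2196; hedge Δ=-0.7505, bond B=91.1805.
  t=1,j=1: stock 145.0800 → up 169.7436 (V=0.0000), down 126.2196 (V=5.5743). Price 1.1824; hedge Δ=-0.1281, bond B=19.7635.
  t=0,j=0: stock 124.0000 → up 145.0800 (V=1.1824), down 107.8800 (V=10.2196). Price 2.9919; hedge Δ=-0.2429, bond B=33.1159.
Verification: the root portfolio costs Δ(0,0)·S0 + B(0,0) = 2.9919, matching V0.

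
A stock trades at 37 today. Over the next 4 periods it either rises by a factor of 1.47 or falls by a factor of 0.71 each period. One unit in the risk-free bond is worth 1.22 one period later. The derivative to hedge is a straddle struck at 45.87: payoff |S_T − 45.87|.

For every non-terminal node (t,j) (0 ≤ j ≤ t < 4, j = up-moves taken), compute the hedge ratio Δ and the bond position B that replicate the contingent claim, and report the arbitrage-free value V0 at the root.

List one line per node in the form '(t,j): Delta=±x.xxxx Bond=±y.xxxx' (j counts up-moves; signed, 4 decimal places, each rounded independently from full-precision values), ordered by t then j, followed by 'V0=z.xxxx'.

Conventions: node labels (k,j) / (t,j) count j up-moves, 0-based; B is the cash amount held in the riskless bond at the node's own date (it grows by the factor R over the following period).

Risk-neutral probability p* = (R−d)/(u−d) = (1.22−0.71)/(1.47−0.71) = 0.6711.
Terminal payoffs: V(4,0)=36.4677, V(4,1)=26.4032, V(4,2)=5.5655, V(4,3)=37.5773, V(4,4)=126.9011
(3,0): S=13.2427. Δ = (V_up−V_dn)/(S_up−S_dn) = (26.4032−36.4677)/(19.4668−9.4023) = -1.0000. V = [p*·26.4032 + (1−p*)·36.4677]/1.22 = 24.3557. B = V − Δ·S = 37.5984.
(3,1): S=27.4180. Δ = (V_up−V_dn)/(S_up−S_dn) = (5.5655−26.4032)/(40.3045−19.4668) = -1.0000. V = [p*·5.5655 + (1−p*)·26.4032]/1.22 = 10.1804. B = V − Δ·S = 37.5984.
(3,2): S=56.7668. Δ = (V_up−V_dn)/(S_up−S_dn) = (37.5773−5.5655)/(83.4473−40.3045) = 0.7420. V = [p*·37.5773 + (1−p*)·5.5655]/1.22 = 22.1697. B = V − Δ·S = -19.9509.
(3,3): S=117.5314. Δ = (V_up−V_dn)/(S_up−S_dn) = (126.9011−37.5773)/(172.7711−83.4473) = 1.0000. V = [p*·126.9011 + (1−p*)·37.5773]/1.22 = 79.9330. B = V − Δ·S = -37.5984.
(2,0): S=18.6517. Δ = (V_up−V_dn)/(S_up−S_dn) = (10.1804−24.3557)/(27.4180−13.2427) = -1.0000. V = [p*·10.1804 + (1−p*)·24.3557]/1.22 = 12.1666. B = V − Δ·S = 30.8183.
(2,1): S=38.6169. Δ = (V_up−V_dn)/(S_up−S_dn) = (22.1697−10.1804)/(56.7668−27.4180) = 0.4085. V = [p*·22.1697 + (1−p*)·10.1804]/1.22 = 14.9392. B = V − Δ·S = -0.8363.
(2,2): S=79.9533. Δ = (V_up−V_dn)/(S_up−S_dn) = (79.9330−22.1697)/(117.5314−56.7668) = 0.9506. V = [p*·79.9330 + (1−p*)·22.1697]/1.22 = 49.9442. B = V − Δ·S = -26.0601.
(1,0): S=26.2700. Δ = (V_up−V_dn)/(S_up−S_dn) = (14.9392−12.1666)/(38.6169−18.6517) = 0.1389. V = [p*·14.9392 + (1−p*)·12.1666]/1.22 = 11.4977. B = V − Δ·S = 7.8495.
(1,1): S=54.3900. Δ = (V_up−V_dn)/(S_up−S_dn) = (49.9442−14.9392)/(79.9533−38.6169) = 0.8468. V = [p*·49.9442 + (1−p*)·14.9392]/1.22 = 31.4995. B = V − Δ·S = -14.5596.
(0,0): S=37.0000. Δ = (V_up−V_dn)/(S_up−S_dn) = (31.4995−11.4977)/(54.3900−26.2700) = 0.7113. V = [p*·31.4995 + (1−p*)·11.4977]/1.22 = 20.4262. B = V − Δ·S = -5.8920.
Check: Δ(0,0)·S0 + B(0,0) = 20.4262 = V0.

(0,0): Delta=0.7113 Bond=-5.8920
(1,0): Delta=0.1389 Bond=7.8495
(1,1): Delta=0.8468 Bond=-14.5596
(2,0): Delta=-1.0000 Bond=30.8183
(2,1): Delta=0.4085 Bond=-0.8363
(2,2): Delta=0.9506 Bond=-26.0601
(3,0): Delta=-1.0000 Bond=37.5984
(3,1): Delta=-1.0000 Bond=37.5984
(3,2): Delta=0.7420 Bond=-19.9509
(3,3): Delta=1.0000 Bond=-37.5984
V0=20.4262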